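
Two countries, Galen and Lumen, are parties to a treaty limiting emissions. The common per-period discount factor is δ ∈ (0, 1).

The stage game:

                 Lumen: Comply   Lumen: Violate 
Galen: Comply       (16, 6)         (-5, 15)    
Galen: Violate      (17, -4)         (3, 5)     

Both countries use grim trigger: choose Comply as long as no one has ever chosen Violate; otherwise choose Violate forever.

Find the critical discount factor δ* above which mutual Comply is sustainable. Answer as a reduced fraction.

9/10

Galen: cooperation gives 16 each period; deviation gives 17 once then 3 forever.
  16/(1−δ) ≥ 17 + 3δ/(1−δ) ⇒ δ ≥ 1/14.
Lumen: cooperation gives 6 each period; deviation gives 15 once then 5 forever.
  δ ≥ 9/10.
Both must hold, so the binding constraint is Lumen's: δ ≥ 9/10.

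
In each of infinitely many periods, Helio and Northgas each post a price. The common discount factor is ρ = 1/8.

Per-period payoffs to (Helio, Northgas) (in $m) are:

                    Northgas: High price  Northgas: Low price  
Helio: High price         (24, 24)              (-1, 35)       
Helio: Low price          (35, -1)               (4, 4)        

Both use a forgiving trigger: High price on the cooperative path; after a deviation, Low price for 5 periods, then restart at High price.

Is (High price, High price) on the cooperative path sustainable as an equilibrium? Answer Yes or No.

Comparing payoff streams over the 6 periods until play realigns: cooperate → 24(1+ρ+…+ρ^5); deviate → 35 + 4(ρ+…+ρ^5).
Cooperation is sustained iff (24−4)(ρ+…+ρ^5) ≥ 35−24.
ρ+…+ρ^5 = 1/8·(1−(1/8)^5)/(1−1/8) = 0.1429, and (35−24)/(24−4) = 0.5500.
0.1429 < 0.5500, so cooperation is not sustainable.

No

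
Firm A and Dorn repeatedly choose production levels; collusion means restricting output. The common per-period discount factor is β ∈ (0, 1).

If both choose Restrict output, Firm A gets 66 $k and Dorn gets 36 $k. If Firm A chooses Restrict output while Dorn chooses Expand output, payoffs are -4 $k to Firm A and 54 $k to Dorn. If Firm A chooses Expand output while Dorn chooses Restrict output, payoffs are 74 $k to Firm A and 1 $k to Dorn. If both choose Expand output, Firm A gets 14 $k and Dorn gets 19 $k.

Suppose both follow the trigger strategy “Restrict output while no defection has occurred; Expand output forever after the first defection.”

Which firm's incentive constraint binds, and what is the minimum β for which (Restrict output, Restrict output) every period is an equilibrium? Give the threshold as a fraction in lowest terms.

For Firm A: deviation gain 74−66 = 8, per-period punishment loss 66−14 = 52. IC gives β ≥ 8/60 = 2/15.
For Dorn: gain 18, loss 17 per period, so β ≥ 18/35.
The tighter constraint is Dorn's, so cooperation needs β ≥ 18/35.

Dorn; β ≥ 18/35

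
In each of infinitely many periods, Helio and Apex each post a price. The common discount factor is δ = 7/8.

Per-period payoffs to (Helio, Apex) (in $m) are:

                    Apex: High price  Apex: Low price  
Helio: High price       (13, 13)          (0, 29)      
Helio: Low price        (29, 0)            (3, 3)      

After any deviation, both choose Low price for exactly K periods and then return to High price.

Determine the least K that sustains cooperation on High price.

2

Need Σ_{k=1}^{K} δ^k ≥ (29−13)/(13−3) = 1.6000 at δ = 7/8.
At K = 1 the sum is 0.8750 < 1.6000; at K = 2 it is 1.6406 ≥ 1.6000.
So the minimum punishment length is K = 2.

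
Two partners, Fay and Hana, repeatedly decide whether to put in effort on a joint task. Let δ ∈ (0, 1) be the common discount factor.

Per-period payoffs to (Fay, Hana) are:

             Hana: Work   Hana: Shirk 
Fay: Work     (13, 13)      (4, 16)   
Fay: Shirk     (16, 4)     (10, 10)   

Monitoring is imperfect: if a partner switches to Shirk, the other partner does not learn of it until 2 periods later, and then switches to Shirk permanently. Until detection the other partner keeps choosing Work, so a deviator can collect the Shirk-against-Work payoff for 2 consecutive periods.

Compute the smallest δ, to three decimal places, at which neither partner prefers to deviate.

0.707

Deviating for the 2 undetected periods gains 16−13 = 3 per period over cooperation, then loses 13−10 = 3 per period forever once punishment starts.
Gain: 3(1 + δ + … + δ^1); loss: 3·δ^2/(1−δ).
No profitable deviation ⇔ 3(1−δ^2) ≤ 3·δ^2, i.e. δ^2 ≥ 3/(3+3) = 1/2.
Hence δ ≥ (1/2)^(1/2) ≈ 0.707.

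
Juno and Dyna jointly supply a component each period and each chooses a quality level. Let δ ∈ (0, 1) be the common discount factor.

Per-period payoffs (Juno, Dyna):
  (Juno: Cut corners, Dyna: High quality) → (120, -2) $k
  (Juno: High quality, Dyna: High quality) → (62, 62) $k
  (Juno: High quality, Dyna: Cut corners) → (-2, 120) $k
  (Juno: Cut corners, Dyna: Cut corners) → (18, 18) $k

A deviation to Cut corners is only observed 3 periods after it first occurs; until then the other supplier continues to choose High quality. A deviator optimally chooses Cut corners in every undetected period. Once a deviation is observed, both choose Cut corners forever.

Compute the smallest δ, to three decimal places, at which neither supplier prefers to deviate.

0.828

The best deviation is to choose Cut corners for all 3 undetected periods, earning 120 each, then 18 forever once detected.
Deviation value: 120(1−δ^3)/(1−δ) + 18δ^3/(1−δ); cooperation value: 62/(1−δ).
IC: 62 ≥ 120(1−δ^3) + 18δ^3 = 120 − 102δ^3.
So δ^3 ≥ 58/102 = 29/51, giving δ ≥ (29/51)^(1/3) ≈ 0.828.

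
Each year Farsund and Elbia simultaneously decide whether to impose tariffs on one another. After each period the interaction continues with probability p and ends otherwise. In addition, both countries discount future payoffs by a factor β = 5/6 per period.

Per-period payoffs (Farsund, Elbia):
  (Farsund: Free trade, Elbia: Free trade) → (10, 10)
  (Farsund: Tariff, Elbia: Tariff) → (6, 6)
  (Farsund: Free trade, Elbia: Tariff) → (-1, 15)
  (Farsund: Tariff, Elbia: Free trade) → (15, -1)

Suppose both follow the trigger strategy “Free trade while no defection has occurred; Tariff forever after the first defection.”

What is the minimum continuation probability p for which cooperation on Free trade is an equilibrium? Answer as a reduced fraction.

2/3

With continuation probability p and discount β, the effective per-period discount factor is βp.
Grim-trigger IC: βp ≥ (15−10)/(15−6) = 5/9.
So p ≥ (5/9)/(5/6) = 2/3.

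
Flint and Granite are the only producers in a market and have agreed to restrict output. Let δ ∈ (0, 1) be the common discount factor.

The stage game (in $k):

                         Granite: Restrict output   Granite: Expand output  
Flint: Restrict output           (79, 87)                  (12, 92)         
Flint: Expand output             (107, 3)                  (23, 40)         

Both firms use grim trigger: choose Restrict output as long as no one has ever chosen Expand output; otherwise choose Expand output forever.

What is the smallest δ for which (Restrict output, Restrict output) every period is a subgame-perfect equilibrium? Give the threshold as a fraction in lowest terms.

1/3

Flint's threshold: (107−79)/(107−23) = 1/3.
Granite's threshold: (92−87)/(92−40) = 5/52.
1/3 > 5/52, so Flint binds and δ* = 1/3.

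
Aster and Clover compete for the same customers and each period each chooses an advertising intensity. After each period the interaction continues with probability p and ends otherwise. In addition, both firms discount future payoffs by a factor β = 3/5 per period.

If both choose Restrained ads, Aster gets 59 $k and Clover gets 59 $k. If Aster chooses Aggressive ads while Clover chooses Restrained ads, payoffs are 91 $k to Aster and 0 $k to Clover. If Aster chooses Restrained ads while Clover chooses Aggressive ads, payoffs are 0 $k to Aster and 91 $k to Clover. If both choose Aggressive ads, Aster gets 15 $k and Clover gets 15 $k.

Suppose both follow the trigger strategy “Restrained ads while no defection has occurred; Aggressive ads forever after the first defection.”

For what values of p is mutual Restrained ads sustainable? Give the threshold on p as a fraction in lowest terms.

40/57

Expected continuation weight on next period's payoff is β·p = 3/5·p, which plays the role of the discount factor.
Cooperation requires 3/5·p ≥ (91−59)/(91−15) = 8/19, hence p ≥ 40/57.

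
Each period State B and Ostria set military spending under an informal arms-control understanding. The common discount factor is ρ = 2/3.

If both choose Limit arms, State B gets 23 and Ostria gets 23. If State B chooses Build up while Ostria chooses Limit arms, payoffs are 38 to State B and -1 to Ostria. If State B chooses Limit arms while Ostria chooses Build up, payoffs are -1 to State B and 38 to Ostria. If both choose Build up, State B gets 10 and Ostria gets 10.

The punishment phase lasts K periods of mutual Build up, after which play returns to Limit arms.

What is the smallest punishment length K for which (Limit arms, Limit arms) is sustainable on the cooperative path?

3

IC: ρ(1−ρ^K)/(1−ρ) ≥ (38−23)/(23−10) = 15/13.
With ρ = 2/3: need 1 − ρ^K ≥ 15/13·(1−2/3)/(2/3), i.e. ρ^K ≤ 0.4231.
Since (2/3)^2 = 0.4444 and (2/3)^3 = 0.2963, the smallest such K is 3.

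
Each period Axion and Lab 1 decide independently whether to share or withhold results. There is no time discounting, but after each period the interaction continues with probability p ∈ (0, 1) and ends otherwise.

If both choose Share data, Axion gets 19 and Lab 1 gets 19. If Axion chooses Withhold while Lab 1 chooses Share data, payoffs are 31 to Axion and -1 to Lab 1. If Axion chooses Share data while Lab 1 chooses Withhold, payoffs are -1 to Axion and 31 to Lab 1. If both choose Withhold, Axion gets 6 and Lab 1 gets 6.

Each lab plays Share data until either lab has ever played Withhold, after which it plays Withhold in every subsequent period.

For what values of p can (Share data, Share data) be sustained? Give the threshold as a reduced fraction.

12/25

With no time discounting, the continuation probability p plays the role of the discount factor.
Grim-trigger IC: 19/(1−p) ≥ 31 + 6p/(1−p) ⇒ p ≥ (31−19)/(31−6) = 12/25.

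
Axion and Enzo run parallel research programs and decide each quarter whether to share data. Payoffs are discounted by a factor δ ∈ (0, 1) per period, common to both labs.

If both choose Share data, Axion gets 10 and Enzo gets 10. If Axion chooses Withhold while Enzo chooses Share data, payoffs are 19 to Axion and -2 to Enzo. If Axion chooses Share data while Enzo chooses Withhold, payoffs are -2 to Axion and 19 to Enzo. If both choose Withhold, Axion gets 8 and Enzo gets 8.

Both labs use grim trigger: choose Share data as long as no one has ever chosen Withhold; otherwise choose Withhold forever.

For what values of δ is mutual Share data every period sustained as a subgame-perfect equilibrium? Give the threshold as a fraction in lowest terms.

9/11

Under grim trigger the critical discount factor is (T−C)/(T−P) with T = 19, C = 10, P = 8.
δ* = (19−10)/(19−8) = 9/11.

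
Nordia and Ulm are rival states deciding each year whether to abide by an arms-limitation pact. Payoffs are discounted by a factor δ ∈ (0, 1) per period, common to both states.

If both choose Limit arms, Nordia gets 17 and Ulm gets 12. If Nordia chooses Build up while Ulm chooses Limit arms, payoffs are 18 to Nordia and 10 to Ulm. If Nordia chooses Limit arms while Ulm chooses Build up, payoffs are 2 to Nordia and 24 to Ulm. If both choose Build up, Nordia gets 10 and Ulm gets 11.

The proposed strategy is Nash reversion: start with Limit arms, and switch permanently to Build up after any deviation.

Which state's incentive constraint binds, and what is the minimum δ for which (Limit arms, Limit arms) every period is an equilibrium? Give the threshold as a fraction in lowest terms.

Nordia's threshold: (18−17)/(18−10) = 1/8.
Ulm's threshold: (24−12)/(24−11) = 12/13.
1/8 < 12/13, so Ulm binds and δ* = 12/13.

Ulm; δ ≥ 12/13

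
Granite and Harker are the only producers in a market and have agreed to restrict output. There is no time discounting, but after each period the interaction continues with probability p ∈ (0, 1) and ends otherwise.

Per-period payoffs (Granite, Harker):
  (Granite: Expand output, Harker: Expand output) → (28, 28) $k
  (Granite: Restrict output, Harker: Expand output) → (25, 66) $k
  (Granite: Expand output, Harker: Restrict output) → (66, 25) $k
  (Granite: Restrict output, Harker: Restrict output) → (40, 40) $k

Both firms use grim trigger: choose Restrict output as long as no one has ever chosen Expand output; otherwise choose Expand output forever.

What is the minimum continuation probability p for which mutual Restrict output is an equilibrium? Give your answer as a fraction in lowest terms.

13/19

Expected cooperation value is 40 + p·40 + p²·40 + … = 40/(1−p); deviation gives 66 + p·28/(1−p).
40 ≥ 66(1−p) + 28p ⇒ 38p ≥ 26 ⇒ p ≥ 26/38 = 13/19.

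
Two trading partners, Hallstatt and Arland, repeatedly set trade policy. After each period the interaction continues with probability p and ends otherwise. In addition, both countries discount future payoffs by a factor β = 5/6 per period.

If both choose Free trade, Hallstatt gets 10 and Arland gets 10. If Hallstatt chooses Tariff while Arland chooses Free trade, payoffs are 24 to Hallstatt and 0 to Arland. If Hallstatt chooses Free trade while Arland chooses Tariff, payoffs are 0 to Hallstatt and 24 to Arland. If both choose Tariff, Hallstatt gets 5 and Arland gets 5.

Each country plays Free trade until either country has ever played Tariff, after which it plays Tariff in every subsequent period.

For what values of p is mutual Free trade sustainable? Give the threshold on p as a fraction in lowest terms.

Expected continuation weight on next period's payoff is β·p = 5/6·p, which plays the role of the discount factor.
Cooperation requires 5/6·p ≥ (24−10)/(24−5) = 14/19, hence p ≥ 84/95.

84/95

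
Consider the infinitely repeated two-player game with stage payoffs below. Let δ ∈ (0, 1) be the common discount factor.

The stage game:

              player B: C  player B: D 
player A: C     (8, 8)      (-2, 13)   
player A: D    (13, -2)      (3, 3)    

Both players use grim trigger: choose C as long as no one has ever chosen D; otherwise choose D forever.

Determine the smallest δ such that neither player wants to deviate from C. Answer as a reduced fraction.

1/2

Cooperation forever yields 8 each period: 8/(1−δ).
Deviating yields 13 once, then 3 forever: 13 + 3δ/(1−δ).
No profitable deviation requires 8/(1−δ) ≥ 13 + 3δ/(1−δ).
Multiplying by (1−δ): 8 ≥ 13(1−δ) + 3δ = 13 − 10δ.
So 10δ ≥ 5, i.e. δ ≥ 5/10 = 1/2.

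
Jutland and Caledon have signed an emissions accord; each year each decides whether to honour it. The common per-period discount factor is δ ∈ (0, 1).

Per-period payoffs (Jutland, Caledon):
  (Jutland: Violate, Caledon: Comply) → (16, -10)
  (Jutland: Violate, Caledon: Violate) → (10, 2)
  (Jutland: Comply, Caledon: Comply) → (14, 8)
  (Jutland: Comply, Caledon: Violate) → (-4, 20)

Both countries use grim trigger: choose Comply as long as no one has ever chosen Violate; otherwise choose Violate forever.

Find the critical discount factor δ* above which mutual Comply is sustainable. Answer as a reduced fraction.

Jutland's threshold: (16−14)/(16−10) = 1/3.
Caledon's threshold: (20−8)/(20−2) = 2/3.
1/3 < 2/3, so Caledon binds and δ* = 2/3.

2/3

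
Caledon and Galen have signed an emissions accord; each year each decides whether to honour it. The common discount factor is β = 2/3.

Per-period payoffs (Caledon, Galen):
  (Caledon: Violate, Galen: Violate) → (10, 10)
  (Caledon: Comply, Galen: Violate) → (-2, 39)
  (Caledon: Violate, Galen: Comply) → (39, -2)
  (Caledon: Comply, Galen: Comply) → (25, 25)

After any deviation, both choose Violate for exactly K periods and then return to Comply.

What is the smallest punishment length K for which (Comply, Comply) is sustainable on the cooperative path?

IC: β(1−β^K)/(1−β) ≥ (39−25)/(25−10) = 14/15.
With β = 2/3: need 1 − β^K ≥ 14/15·(1−2/3)/(2/3), i.e. β^K ≤ 0.5333.
Since (2/3)^1 = 0.6667 and (2/3)^2 = 0.4444, the smallest such K is 2.

2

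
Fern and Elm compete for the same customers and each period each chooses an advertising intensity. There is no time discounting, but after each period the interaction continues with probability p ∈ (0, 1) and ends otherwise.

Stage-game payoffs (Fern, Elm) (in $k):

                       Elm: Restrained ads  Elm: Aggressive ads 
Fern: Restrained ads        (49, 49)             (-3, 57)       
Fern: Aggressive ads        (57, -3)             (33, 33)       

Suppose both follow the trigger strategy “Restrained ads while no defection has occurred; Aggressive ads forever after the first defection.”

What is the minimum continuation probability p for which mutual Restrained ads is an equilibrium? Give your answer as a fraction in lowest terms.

1/3

Expected cooperation value is 49 + p·49 + p²·49 + … = 49/(1−p); deviation gives 57 + p·33/(1−p).
49 ≥ 57(1−p) + 33p ⇒ 24p ≥ 8 ⇒ p ≥ 8/24 = 1/3.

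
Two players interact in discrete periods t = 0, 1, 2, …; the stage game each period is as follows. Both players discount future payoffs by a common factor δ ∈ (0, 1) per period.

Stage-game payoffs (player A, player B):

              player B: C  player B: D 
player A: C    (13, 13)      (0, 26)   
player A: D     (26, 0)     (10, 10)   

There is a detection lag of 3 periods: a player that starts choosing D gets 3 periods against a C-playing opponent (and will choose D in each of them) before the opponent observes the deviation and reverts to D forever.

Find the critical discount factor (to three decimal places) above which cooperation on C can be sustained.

0.933

The best deviation is to choose D for all 3 undetected periods, earning 26 each, then 10 forever once detected.
Deviation value: 26(1−δ^3)/(1−δ) + 10δ^3/(1−δ); cooperation value: 13/(1−δ).
IC: 13 ≥ 26(1−δ^3) + 10δ^3 = 26 − 16δ^3.
So δ^3 ≥ 13/16, giving δ ≥ (13/16)^(1/3) ≈ 0.933.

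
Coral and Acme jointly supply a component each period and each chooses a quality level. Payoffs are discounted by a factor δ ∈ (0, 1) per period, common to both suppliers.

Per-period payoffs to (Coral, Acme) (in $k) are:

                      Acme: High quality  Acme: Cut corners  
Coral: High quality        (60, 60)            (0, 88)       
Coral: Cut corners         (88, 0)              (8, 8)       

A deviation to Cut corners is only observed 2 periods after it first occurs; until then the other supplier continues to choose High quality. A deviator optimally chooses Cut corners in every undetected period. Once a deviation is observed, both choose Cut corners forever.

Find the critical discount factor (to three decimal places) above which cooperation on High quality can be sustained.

0.592

A deviator earns 88 for 2 periods, then 8 forever; cooperating earns 60 forever. Multiplying the IC by (1−δ):
60 ≥ 88(1−δ^2) + 8δ^2, so 80·δ^2 ≥ 28 and δ^2 ≥ 7/20.
δ ≥ (7/20)^(1/2) ≈ 0.592.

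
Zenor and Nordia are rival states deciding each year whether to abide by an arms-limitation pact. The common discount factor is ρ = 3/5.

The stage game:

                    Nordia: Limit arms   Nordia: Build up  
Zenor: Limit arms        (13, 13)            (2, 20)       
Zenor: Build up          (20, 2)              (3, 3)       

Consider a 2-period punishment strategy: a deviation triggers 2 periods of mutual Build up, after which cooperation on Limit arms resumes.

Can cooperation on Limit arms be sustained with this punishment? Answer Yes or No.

Yes

A one-shot deviation gives 20 now, then 3 for 2 periods, then back to 13.
Gain from deviating: (20−13) today; loss: (13−3) in each of the next 2 periods.
No-deviation condition: (13−3)(ρ+…+ρ^2) ≥ 20−13, i.e. ρ+…+ρ^2 ≥ 7/10.
At ρ = 3/5: ρ+…+ρ^2 = 0.9600 ≥ 0.7000.
So cooperation is sustainable.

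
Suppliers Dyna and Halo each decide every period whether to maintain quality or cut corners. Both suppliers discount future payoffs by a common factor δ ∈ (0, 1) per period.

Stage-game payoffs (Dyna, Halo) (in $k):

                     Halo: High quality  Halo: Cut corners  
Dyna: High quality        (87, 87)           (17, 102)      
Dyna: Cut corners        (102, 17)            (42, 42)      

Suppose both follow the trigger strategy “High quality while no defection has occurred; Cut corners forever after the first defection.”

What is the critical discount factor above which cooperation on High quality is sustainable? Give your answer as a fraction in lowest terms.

Cooperation forever yields 87 each period: 87/(1−δ).
Deviating yields 102 once, then 42 forever: 102 + 42δ/(1−δ).
No profitable deviation requires 87/(1−δ) ≥ 102 + 42δ/(1−δ).
Multiplying by (1−δ): 87 ≥ 102(1−δ) + 42δ = 102 − 60δ.
So 60δ ≥ 15, i.e. δ ≥ 15/60 = 1/4.

1/4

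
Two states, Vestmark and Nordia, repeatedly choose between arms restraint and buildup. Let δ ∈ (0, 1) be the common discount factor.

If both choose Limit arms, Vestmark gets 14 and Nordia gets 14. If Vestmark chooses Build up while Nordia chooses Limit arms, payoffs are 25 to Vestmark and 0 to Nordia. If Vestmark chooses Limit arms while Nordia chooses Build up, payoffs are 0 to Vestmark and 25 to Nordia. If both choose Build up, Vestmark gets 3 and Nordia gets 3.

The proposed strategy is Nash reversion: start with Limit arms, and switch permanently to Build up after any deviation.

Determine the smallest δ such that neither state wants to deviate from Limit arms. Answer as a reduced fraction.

One-period gain from deviating is 25 − 14 = 11. The loss is 14 − 3 = 11 in every subsequent period, with present value 11·δ/(1−δ).
Deviation is unprofitable when 11·δ/(1−δ) ≥ 11, i.e. δ/(1−δ) ≥ 1.
Equivalently δ ≥ 11/(11+11) = 1/2.

1/2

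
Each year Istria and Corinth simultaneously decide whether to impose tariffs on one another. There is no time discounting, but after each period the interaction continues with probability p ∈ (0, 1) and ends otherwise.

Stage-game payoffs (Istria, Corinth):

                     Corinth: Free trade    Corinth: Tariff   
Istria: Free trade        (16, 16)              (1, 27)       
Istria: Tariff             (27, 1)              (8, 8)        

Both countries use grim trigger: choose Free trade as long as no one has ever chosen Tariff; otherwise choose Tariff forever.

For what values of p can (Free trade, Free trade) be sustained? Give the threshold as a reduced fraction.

With no time discounting, the continuation probability p plays the role of the discount factor.
Grim-trigger IC: 16/(1−p) ≥ 27 + 8p/(1−p) ⇒ p ≥ (27−16)/(27−8) = 11/19.

11/19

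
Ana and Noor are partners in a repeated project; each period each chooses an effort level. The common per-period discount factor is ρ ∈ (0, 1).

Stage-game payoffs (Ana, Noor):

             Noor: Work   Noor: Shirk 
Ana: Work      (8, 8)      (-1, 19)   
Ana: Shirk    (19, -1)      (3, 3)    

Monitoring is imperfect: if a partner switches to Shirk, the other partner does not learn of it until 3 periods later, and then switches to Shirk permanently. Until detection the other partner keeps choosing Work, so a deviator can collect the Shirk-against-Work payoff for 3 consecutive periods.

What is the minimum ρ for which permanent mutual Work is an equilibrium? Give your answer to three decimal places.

A deviator earns 19 for 3 periods, then 3 forever; cooperating earns 8 forever. Multiplying the IC by (1−ρ):
8 ≥ 19(1−ρ^3) + 3ρ^3, so 16·ρ^3 ≥ 11 and ρ^3 ≥ 11/16.
ρ ≥ (11/16)^(1/3) ≈ 0.883.

0.883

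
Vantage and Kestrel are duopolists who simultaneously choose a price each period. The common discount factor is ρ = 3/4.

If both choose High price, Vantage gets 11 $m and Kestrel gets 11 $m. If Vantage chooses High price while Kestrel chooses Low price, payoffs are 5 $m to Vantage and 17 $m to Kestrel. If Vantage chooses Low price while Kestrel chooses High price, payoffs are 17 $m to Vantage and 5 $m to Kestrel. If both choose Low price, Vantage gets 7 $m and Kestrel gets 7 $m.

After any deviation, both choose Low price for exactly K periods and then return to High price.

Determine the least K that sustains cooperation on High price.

3

Need Σ_{k=1}^{K} ρ^k ≥ (17−11)/(11−7) = 1.5000 at ρ = 3/4.
At K = 2 the sum is 1.3125 < 1.5000; at K = 3 it is 1.7344 ≥ 1.5000.
So the minimum punishment length is K = 3.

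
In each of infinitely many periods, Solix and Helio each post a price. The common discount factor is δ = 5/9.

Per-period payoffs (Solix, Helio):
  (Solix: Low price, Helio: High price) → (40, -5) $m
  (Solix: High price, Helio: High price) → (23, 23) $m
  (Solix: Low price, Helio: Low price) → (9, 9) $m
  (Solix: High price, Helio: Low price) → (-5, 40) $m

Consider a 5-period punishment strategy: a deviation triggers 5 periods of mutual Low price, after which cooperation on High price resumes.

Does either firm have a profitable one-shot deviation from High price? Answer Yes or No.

IC: δ+…+δ^5 ≥ (40−23)/(23−9) = 17/14.
At δ = 5/9: partial sum = 1.1838 < 1.2143. Cooperation not sustainable.

Yes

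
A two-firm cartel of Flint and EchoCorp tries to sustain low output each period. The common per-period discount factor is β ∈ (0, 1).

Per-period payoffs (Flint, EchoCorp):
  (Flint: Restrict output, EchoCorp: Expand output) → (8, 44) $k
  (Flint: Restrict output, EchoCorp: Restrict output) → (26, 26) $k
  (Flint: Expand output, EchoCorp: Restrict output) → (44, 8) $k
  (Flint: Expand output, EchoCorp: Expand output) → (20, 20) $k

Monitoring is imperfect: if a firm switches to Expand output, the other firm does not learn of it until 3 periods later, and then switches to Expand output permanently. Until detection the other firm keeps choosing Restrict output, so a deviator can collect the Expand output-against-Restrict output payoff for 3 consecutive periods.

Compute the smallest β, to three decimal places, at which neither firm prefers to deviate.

Deviating for the 3 undetected periods gains 44−26 = 18 per period over cooperation, then loses 26−20 = 6 per period forever once punishment starts.
Gain: 18(1 + β + … + β^2); loss: 6·β^3/(1−β).
No profitable deviation ⇔ 18(1−β^3) ≤ 6·β^3, i.e. β^3 ≥ 18/(18+6) = 3/4.
Hence β ≥ (3/4)^(1/3) ≈ 0.909.

0.909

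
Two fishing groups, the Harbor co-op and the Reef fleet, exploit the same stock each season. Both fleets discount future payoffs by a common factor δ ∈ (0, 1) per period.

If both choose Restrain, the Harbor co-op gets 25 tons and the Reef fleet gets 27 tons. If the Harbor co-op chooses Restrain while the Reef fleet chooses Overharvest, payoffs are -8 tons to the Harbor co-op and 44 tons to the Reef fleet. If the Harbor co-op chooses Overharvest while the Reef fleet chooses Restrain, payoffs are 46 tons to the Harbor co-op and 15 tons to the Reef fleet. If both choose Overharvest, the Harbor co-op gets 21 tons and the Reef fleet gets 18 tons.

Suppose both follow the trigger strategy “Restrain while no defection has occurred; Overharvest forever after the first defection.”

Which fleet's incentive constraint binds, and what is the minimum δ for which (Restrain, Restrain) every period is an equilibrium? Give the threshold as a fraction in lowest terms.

For the Harbor co-op: deviation gain 46−25 = 21, per-period punishment loss 25−21 = 4. IC gives δ ≥ 21/25.
For the Reef fleet: gain 17, loss 9 per period, so δ ≥ 17/26.
The tighter constraint is the Harbor co-op's, so cooperation needs δ ≥ 21/25.

the Harbor co-op; δ ≥ 21/25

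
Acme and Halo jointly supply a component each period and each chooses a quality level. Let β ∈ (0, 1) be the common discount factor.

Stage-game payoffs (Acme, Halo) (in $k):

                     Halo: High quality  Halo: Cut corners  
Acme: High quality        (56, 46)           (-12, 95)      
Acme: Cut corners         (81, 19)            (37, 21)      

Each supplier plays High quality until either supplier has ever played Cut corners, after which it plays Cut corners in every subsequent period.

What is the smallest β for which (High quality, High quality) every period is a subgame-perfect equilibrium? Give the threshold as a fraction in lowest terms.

Acme: cooperation gives 56 each period; deviation gives 81 once then 37 forever.
  56/(1−β) ≥ 81 + 37β/(1−β) ⇒ β ≥ 25/44.
Halo: cooperation gives 46 each period; deviation gives 95 once then 21 forever.
  β ≥ 49/74.
Both must hold, so the binding constraint is Halo's: β ≥ 49/74.

49/74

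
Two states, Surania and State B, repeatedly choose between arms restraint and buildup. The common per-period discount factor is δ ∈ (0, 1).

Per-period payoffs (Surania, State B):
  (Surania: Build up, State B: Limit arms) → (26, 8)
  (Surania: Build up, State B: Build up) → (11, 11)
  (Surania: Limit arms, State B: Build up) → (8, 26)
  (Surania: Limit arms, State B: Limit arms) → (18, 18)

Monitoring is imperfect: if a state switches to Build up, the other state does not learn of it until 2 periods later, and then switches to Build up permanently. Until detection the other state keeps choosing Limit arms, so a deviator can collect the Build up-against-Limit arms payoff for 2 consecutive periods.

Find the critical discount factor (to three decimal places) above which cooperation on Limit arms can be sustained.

0.730

A deviator earns 26 for 2 periods, then 11 forever; cooperating earns 18 forever. Multiplying the IC by (1−δ):
18 ≥ 26(1−δ^2) + 11δ^2, so 15·δ^2 ≥ 8 and δ^2 ≥ 8/15.
δ ≥ (8/15)^(1/2) ≈ 0.730.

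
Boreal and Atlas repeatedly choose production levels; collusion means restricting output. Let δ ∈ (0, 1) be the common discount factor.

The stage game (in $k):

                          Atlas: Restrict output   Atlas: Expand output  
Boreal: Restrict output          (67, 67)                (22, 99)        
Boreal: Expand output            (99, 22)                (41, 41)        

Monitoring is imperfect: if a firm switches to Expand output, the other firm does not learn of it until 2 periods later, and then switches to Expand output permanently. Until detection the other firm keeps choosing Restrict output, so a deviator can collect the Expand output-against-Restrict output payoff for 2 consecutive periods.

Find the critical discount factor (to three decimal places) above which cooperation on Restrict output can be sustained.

Deviating for the 2 undetected periods gains 99−67 = 32 per period over cooperation, then loses 67−41 = 26 per period forever once punishment starts.
Gain: 32(1 + δ + … + δ^1); loss: 26·δ^2/(1−δ).
No profitable deviation ⇔ 32(1−δ^2) ≤ 26·δ^2, i.e. δ^2 ≥ 32/(32+26) = 16/29.
Hence δ ≥ (16/29)^(1/2) ≈ 0.743.

0.743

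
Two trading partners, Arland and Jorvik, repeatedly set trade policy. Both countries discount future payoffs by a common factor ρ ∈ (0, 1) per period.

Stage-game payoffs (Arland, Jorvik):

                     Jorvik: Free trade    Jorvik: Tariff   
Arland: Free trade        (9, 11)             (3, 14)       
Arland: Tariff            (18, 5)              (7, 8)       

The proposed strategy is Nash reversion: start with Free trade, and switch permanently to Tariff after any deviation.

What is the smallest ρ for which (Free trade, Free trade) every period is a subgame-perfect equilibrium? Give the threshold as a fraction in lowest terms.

9/11

For Arland: deviation gain 18−9 = 9, per-period punishment loss 9−7 = 2. IC gives ρ ≥ 9/11.
For Jorvik: gain 3, loss 3 per period, so ρ ≥ 3/6 = 1/2.
The tighter constraint is Arland's, so cooperation needs ρ ≥ 9/11.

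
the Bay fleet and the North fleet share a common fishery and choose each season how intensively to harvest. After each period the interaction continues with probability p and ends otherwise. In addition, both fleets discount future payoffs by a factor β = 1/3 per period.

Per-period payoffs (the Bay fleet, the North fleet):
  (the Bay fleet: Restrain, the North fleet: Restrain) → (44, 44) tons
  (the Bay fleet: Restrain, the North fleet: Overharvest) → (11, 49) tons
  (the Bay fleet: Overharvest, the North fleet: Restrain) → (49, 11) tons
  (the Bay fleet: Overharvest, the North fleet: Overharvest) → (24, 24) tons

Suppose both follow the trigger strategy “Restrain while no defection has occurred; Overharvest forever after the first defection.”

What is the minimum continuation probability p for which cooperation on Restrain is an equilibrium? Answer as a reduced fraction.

3/5

Expected continuation weight on next period's payoff is β·p = 1/3·p, which plays the role of the discount factor.
Cooperation requires 1/3·p ≥ (49−44)/(49−24) = 1/5, hence p ≥ 3/5.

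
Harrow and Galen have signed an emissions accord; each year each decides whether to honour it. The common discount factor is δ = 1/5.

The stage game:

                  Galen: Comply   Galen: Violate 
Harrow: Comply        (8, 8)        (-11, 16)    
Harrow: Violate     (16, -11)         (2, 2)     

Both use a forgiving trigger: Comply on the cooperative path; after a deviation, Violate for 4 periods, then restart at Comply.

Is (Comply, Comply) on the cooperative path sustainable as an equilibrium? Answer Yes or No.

A one-shot deviation gives 16 now, then 2 for 4 periods, then back to 8.
Gain from deviating: (16−8) today; loss: (8−2) in each of the next 4 periods.
No-deviation condition: (8−2)(δ+…+δ^4) ≥ 16−8, i.e. δ+…+δ^4 ≥ 4/3.
At δ = 1/5: δ+…+δ^4 = 0.2496 < 1.3333.
So cooperation is not sustainable.

No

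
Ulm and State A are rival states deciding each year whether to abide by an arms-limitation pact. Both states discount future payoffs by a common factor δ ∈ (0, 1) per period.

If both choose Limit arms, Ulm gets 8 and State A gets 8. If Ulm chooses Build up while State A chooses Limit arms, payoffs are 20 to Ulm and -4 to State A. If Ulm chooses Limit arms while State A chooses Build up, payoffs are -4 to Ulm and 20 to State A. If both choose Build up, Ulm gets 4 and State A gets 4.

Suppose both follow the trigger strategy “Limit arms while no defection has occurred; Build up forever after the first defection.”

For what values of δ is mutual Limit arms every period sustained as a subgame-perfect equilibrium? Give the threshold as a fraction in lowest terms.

3/4

Under grim trigger the critical discount factor is (T−C)/(T−P) with T = 20, C = 8, P = 4.
δ* = (20−8)/(20−4) = 12/16 = 3/4.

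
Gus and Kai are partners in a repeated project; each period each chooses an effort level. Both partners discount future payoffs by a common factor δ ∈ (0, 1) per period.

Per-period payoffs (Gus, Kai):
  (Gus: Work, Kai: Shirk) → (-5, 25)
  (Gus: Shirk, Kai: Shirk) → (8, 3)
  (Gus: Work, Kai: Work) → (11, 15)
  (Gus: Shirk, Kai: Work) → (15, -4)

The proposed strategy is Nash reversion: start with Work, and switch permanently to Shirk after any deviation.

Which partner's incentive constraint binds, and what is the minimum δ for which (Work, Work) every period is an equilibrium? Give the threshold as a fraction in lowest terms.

Gus's threshold: (15−11)/(15−8) = 4/7.
Kai's threshold: (25−15)/(25−3) = 5/11.
4/7 > 5/11, so Gus binds and δ* = 4/7.

Gus; δ ≥ 4/7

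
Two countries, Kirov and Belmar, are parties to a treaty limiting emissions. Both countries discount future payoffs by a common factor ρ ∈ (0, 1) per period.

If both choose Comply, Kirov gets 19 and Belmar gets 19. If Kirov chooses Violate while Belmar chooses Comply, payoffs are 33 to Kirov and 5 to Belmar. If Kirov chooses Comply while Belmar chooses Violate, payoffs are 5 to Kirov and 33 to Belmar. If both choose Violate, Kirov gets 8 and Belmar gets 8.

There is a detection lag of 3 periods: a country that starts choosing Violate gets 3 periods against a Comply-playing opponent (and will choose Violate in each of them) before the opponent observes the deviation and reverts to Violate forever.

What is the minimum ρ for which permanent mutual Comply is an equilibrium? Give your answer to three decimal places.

0.824

A deviator earns 33 for 3 periods, then 8 forever; cooperating earns 19 forever. Multiplying the IC by (1−ρ):
19 ≥ 33(1−ρ^3) + 8ρ^3, so 25·ρ^3 ≥ 14 and ρ^3 ≥ 14/25.
ρ ≥ (14/25)^(1/3) ≈ 0.824.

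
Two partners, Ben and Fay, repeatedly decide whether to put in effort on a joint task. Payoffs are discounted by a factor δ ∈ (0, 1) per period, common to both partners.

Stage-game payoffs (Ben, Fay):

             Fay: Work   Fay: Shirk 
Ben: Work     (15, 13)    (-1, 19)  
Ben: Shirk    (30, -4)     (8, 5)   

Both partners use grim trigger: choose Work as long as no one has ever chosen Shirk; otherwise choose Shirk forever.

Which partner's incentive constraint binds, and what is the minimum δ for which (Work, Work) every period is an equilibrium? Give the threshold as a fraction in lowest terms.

Ben; δ ≥ 15/22

Ben's threshold: (30−15)/(30−8) = 15/22.
Fay's threshold: (19−13)/(19−5) = 3/7.
15/22 > 3/7, so Ben binds and δ* = 15/22.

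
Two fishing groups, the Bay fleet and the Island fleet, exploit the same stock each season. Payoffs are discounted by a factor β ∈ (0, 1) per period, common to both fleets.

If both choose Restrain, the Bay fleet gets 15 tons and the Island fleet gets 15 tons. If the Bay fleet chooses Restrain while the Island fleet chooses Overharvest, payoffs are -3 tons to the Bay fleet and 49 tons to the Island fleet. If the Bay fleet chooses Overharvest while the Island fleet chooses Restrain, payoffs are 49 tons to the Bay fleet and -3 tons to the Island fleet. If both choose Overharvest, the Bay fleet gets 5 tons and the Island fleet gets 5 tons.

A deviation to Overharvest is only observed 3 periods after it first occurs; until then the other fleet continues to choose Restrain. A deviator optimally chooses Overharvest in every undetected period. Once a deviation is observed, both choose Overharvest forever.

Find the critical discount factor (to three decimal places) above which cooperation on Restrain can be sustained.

0.918

A deviator earns 49 for 3 periods, then 5 forever; cooperating earns 15 forever. Multiplying the IC by (1−β):
15 ≥ 49(1−β^3) + 5β^3, so 44·β^3 ≥ 34 and β^3 ≥ 17/22.
β ≥ (17/22)^(1/3) ≈ 0.918.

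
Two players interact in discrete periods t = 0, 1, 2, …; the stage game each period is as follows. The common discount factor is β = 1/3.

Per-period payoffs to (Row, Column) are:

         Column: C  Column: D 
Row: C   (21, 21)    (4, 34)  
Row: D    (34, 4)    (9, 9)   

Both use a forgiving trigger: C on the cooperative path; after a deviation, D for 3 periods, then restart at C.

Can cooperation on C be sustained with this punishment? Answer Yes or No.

A one-shot deviation gives 34 now, then 9 for 3 periods, then back to 21.
Gain from deviating: (34−21) today; loss: (21−9) in each of the next 3 periods.
No-deviation condition: (21−9)(β+…+β^3) ≥ 34−21, i.e. β+…+β^3 ≥ 13/12.
At β = 1/3: β+…+β^3 = 0.4815 < 1.0833.
So cooperation is not sustainable.

No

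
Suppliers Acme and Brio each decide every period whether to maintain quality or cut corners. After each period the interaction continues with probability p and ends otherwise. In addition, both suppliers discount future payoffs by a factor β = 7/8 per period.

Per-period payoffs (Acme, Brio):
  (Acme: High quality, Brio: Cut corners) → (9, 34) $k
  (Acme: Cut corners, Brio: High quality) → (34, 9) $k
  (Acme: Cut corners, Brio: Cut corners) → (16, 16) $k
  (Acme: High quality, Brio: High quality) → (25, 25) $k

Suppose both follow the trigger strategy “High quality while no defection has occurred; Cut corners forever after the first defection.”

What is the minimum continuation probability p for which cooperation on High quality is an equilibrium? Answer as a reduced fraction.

With continuation probability p and discount β, the effective per-period discount factor is βp.
Grim-trigger IC: βp ≥ (34−25)/(34−16) = 1/2.
So p ≥ (1/2)/(7/8) = 4/7.

4/7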